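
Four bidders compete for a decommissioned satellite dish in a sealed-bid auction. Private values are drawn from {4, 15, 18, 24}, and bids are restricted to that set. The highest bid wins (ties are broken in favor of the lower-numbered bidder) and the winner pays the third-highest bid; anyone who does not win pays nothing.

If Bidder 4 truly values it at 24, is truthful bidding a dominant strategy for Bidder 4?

Yes

Check each profile of the others' bids and compare truth against every alternative bid.
Others bid (4, 4, 18): truth gives 20, best alternative gives 0.
Others bid (4, 18, 4): truth gives 20, best alternative gives 0.
Others bid (18, 4, 4): truth gives 20, best alternative gives 0.
Others bid (4, 15, 18): truth gives 9, best alternative gives 0.
Others bid (4, 18, 15): truth gives 9, best alternative gives 0.
Others bid (15, 4, 18): truth gives 9, best alternative gives 0.
(Remaining 58 profiles checked similarly; truth is weakly best in each.)
In every case the truthful bid is at least as good as any alternative, so it is a dominant strategy.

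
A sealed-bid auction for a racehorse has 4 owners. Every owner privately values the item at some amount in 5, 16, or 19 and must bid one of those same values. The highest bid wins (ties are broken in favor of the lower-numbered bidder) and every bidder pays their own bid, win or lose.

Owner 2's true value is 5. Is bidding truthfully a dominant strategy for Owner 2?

Yes

Check each profile of the others' bids and compare truth against every alternative bid.
Others bid (19, 5, 5): truth gives -5, best alternative gives -16.
Others bid (19, 5, 16): truth gives -5, best alternative gives -16.
Others bid (19, 5, 19): truth gives -5, best alternative gives -16.
Others bid (19, 16, 5): truth gives -5, best alternative gives -16.
Others bid (19, 16, 16): truth gives -5, best alternative gives -16.
Others bid (19, 16, 19): truth gives -5, best alternative gives -16.
(Remaining 21 profiles checked similarly; truth is weakly best in each.)
In every case the truthful bid is at least as good as any alternative, so it is a dominant strategy.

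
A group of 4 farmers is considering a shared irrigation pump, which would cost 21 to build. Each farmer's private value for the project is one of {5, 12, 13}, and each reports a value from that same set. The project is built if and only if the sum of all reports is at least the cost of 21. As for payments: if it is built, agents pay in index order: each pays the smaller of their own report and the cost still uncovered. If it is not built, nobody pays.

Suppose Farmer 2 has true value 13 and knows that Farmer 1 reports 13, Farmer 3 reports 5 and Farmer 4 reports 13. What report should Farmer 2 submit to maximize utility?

5

Report 5: project built, pays 5, utility 13 - 5 = 8.
Report 12: project built, pays 8, utility 13 - 8 = 5.
Report 13: project built, pays 8, utility 13 - 8 = 5.
The best choice is 5 with utility 8.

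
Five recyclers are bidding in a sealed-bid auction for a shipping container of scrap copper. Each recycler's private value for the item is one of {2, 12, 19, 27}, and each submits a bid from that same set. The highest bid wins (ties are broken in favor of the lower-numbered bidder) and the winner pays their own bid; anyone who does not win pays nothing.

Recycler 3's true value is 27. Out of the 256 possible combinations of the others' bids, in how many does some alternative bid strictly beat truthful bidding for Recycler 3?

36

Others bid (2, 2, 2, 2): truth gives 0; bid 12 gives 15 > 0. Violating.
Others bid (2, 2, 2, 12): truth gives 0; bid 12 gives 15 > 0. Violating.
Others bid (2, 2, 2, 19): truth gives 0; bid 19 gives 8 > 0. Violating.
Others bid (2, 2, 12, 2): truth gives 0; bid 12 gives 15 > 0. Violating.
Others bid (2, 2, 2, 27): truth gives 0; no alternative beats it.
Others bid (2, 2, 12, 27): truth gives 0; no alternative beats it.
(Checking all 256 profiles: 36 have a profitable deviation, 220 do not.)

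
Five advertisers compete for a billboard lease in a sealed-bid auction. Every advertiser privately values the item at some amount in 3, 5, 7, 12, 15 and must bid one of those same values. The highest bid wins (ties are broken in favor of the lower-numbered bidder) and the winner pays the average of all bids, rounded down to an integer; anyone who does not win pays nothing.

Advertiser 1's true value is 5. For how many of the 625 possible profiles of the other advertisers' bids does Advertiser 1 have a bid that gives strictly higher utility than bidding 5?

4

Others bid (3, 3, 3, 7): truth gives 0; bid 7 gives 1 > 0. Violating.
Others bid (3, 3, 7, 3): truth gives 0; bid 7 gives 1 > 0. Violating.
Others bid (3, 7, 3, 3): truth gives 0; bid 7 gives 1 > 0. Violating.
Others bid (7, 3, 3, 3): truth gives 0; bid 7 gives 1 > 0. Violating.
Others bid (3, 3, 3, 3): truth gives 2; no alternative beats it.
Others bid (3, 3, 3, 5): truth gives 2; no alternative beats it.
(Checking all 625 profiles: 4 have a profitable deviation, 621 do not.)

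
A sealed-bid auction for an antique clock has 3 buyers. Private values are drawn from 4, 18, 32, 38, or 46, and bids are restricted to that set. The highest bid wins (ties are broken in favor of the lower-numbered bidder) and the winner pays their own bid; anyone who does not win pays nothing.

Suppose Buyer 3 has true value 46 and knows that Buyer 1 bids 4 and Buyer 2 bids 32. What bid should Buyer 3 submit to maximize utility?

38

Bid 4: loses, pays 0, utility 0.
Bid 18: loses, pays 0, utility 0.
Bid 32: loses, pays 0, utility 0.
Bid 38: wins, pays 38, utility 46 - 38 = 8.
Bid 46: wins, pays 46, utility 46 - 46 = 0.
The best choice is 38 with utility 8.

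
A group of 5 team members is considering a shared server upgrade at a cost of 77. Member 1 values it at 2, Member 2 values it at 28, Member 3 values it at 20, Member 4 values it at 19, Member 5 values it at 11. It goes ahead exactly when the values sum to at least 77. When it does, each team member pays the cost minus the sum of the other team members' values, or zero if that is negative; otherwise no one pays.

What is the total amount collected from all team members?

Total value 80 ≥ cost 77, so it is built.
Member 1: others sum to 78; max(0, 77 - 78) = 0.
Member 2: others sum to 52; max(0, 77 - 52) = 25.
Member 3: others sum to 60; max(0, 77 - 60) = 17.
Member 4: others sum to 61; max(0, 77 - 61) = 16.
Member 5: others sum to 69; max(0, 77 - 69) = 8.
Total collected = 0 + 25 + 17 + 16 + 8 = 66.

66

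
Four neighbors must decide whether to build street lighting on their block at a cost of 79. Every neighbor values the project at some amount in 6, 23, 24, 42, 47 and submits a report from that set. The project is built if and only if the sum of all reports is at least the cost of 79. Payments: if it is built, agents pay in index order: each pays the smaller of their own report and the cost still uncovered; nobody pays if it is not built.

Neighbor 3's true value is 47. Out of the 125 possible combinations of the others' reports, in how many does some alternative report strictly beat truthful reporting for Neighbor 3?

Others report (6, 6, 42): truth gives 0; report 42 gives 5 > 0. Violating.
Others report (6, 6, 47): truth gives 0; report 23 gives 24 > 0. Violating.
Others report (6, 23, 23): truth gives 0; report 42 gives 5 > 0. Violating.
Others report (6, 23, 24): truth gives 0; report 42 gives 5 > 0. Violating.
Others report (6, 6, 6): truth gives 0; no alternative beats it.
Others report (6, 6, 23): truth gives 0; no alternative beats it.
(Checking all 125 profiles: 88 have a profitable deviation, 37 do not.)

88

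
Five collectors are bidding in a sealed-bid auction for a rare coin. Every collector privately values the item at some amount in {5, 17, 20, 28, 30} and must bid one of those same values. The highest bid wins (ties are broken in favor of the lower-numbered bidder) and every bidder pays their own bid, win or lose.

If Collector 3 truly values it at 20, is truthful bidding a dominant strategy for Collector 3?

No

Consider the case where Collector 1 bids 5, Collector 2 bids 5, Collector 4 bids 5 and Collector 5 bids 5.
Truthful bid 20: wins, pays 20, utility 20 - 20 = 0.
Bid 17 instead: wins, pays 17, utility 20 - 17 = 3.
Since 3 > 0, bidding 17 is strictly better here, so truthful bidding is not dominant.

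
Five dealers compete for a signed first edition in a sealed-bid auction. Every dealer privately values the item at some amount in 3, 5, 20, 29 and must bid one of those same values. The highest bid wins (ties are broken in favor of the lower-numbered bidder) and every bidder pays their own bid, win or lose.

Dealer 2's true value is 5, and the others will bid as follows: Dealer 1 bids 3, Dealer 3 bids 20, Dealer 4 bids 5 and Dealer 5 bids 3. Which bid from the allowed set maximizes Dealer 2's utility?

3

Bid 3: loses but pays 3, utility -3.
Bid 5: loses but pays 5, utility -5.
Bid 20: wins, pays 20, utility 5 - 20 = -15.
Bid 29: wins, pays 29, utility 5 - 29 = -24.
The best choice is 3 with utility -3.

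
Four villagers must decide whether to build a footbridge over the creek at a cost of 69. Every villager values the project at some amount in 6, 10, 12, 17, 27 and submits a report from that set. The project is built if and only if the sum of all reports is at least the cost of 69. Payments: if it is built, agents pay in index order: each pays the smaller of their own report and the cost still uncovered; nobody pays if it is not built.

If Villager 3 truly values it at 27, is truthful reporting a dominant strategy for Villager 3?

No

Consider the case where Villager 1 reports 6, Villager 2 reports 27 and Villager 4 reports 27.
Truthful report 27: project built, pays 27, utility 27 - 27 = 0.
Report 10 instead: project built, pays 10, utility 27 - 10 = 17.
Since 17 > 0, reporting 10 is strictly better here, so truthful reporting is not dominant.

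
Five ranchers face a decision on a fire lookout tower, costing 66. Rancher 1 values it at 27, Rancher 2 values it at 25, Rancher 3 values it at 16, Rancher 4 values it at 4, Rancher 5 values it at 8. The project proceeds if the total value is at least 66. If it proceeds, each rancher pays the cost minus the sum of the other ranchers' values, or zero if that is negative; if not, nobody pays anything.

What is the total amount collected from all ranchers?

26

Total value 80 ≥ cost 66, so it is built.
Rancher 1: others sum to 53; max(0, 66 - 53) = 13.
Rancher 2: others sum to 55; max(0, 66 - 55) = 11.
Rancher 3: others sum to 64; max(0, 66 - 64) = 2.
Rancher 4: others sum to 76; max(0, 66 - 76) = 0.
Rancher 5: others sum to 72; max(0, 66 - 72) = 0.
Total collected = 13 + 11 + 2 + 0 + 0 = 26.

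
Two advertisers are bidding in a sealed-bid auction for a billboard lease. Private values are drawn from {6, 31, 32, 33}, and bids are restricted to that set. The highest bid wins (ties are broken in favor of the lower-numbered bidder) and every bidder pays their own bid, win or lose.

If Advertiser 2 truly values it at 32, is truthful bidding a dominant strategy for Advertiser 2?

No

Consider the case where Advertiser 1 bids 6.
Truthful bid 32: wins, pays 32, utility 32 - 32 = 0.
Bid 31 instead: wins, pays 31, utility 32 - 31 = 1.
Since 1 > 0, bidding 31 is strictly better here, so truthful bidding is not dominant.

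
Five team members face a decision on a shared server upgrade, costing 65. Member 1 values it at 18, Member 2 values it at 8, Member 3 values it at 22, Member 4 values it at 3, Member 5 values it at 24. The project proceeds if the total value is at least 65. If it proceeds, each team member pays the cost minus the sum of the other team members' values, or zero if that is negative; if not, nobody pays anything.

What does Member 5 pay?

14

Total value 75 ≥ cost 65, so the project is built.
The other team members' values sum to 51.
Cost minus that sum is 65 - 51 = 14.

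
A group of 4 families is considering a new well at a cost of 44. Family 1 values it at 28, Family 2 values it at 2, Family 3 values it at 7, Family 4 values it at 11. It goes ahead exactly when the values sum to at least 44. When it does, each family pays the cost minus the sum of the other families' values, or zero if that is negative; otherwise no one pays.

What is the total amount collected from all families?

34

Total value 48 ≥ cost 44, so it is built.
Family 1: others sum to 20; max(0, 44 - 20) = 24.
Family 2: others sum to 46; max(0, 44 - 46) = 0.
Family 3: others sum to 41; max(0, 44 - 41) = 3.
Family 4: others sum to 37; max(0, 44 - 37) = 7.
Total collected = 24 + 0 + 3 + 7 = 34.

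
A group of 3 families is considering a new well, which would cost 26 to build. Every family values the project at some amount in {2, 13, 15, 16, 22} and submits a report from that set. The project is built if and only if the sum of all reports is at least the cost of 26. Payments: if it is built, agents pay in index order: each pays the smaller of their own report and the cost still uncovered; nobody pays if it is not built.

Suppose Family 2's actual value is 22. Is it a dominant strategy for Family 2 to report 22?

No

Consider the case where Family 1 reports 2 and Family 3 reports 13.
Truthful report 22: project built, pays 22, utility 22 - 22 = 0.
Report 13 instead: project built, pays 13, utility 22 - 13 = 9.
Since 9 > 0, reporting 13 is strictly better here, so truthful reporting is not dominant.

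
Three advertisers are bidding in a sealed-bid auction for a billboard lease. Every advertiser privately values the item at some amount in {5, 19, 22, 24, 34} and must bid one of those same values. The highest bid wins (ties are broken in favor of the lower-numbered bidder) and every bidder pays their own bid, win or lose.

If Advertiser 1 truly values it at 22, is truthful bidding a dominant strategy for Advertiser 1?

No

Consider the case where Advertiser 2 bids 5 and Advertiser 3 bids 5.
Truthful bid 22: wins, pays 22, utility 22 - 22 = 0.
Bid 5 instead: wins, pays 5, utility 22 - 5 = 17.
Since 17 > 0, bidding 5 is strictly better here, so truthful bidding is not dominant.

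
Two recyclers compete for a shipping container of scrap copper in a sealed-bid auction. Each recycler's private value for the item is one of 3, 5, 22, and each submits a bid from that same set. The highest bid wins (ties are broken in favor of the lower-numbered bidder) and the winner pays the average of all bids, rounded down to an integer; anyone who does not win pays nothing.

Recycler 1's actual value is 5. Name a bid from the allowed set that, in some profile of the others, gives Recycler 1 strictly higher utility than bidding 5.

Suppose Recycler 2 bids 3.
Bid 5: wins, pays 4, utility 5 - 4 = 1.
Bid 3: wins, pays 3, utility 5 - 3 = 2.
So bidding 3 beats truth here (2 > 1).

3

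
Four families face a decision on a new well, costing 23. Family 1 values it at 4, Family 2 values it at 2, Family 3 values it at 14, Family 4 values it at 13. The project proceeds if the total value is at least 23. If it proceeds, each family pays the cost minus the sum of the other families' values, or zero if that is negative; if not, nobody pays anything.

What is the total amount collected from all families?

Total value 33 ≥ cost 23, so it is built.
Family 1: others sum to 29; max(0, 23 - 29) = 0.
Family 2: others sum to 31; max(0, 23 - 31) = 0.
Family 3: others sum to 19; max(0, 23 - 19) = 4.
Family 4: others sum to 20; max(0, 23 - 20) = 3.
Total collected = 0 + 0 + 4 + 3 = 7.

7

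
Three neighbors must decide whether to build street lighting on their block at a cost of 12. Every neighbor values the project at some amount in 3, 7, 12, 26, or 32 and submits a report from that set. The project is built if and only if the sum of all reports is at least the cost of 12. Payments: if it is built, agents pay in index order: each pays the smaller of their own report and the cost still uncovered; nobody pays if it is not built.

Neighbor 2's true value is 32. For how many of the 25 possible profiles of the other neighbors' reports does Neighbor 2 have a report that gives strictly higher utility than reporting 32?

Others report (3, 3): truth gives 23; report 7 gives 25 > 23. Violating.
Others report (3, 7): truth gives 23; report 3 gives 29 > 23. Violating.
Others report (3, 12): truth gives 23; report 3 gives 29 > 23. Violating.
Others report (3, 26): truth gives 23; report 3 gives 29 > 23. Violating.
Others report (12, 3): truth gives 32; no alternative beats it.
Others report (12, 7): truth gives 32; no alternative beats it.
(Checking all 25 profiles: 10 have a profitable deviation, 15 do not.)

10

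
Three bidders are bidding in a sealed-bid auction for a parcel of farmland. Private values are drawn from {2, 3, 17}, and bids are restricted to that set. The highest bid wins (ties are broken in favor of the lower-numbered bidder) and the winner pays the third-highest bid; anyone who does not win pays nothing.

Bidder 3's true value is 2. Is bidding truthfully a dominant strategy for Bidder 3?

Yes

Check each profile of the others' bids and compare truth against every alternative bid.
Others bid (2, 2): truth gives 0, best alternative gives 0.
Others bid (2, 3): truth gives 0, best alternative gives 0.
Others bid (2, 17): truth gives 0, best alternative gives 0.
Others bid (3, 2): truth gives 0, best alternative gives 0.
Others bid (3, 3): truth gives 0, best alternative gives 0.
Others bid (3, 17): truth gives 0, best alternative gives 0.
(Remaining 3 profiles checked similarly; truth is weakly best in each.)
In every case the truthful bid is at least as good as any alternative, so it is a dominant strategy.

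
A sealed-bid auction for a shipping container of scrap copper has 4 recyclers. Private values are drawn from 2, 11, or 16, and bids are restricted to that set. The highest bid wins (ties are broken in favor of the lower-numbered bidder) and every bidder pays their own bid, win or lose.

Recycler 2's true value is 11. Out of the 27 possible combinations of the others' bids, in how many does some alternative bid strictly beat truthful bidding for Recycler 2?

23

Others bid (2, 2, 16): truth gives -11; bid 2 gives -2 > -11. Violating.
Others bid (2, 11, 16): truth gives -11; bid 2 gives -2 > -11. Violating.
Others bid (2, 16, 2): truth gives -11; bid 2 gives -2 > -11. Violating.
Others bid (2, 16, 11): truth gives -11; bid 2 gives -2 > -11. Violating.
Others bid (2, 2, 2): truth gives 0; no alternative beats it.
Others bid (2, 2, 11): truth gives 0; no alternative beats it.
(Checking all 27 profiles: 23 have a profitable deviation, 4 do not.)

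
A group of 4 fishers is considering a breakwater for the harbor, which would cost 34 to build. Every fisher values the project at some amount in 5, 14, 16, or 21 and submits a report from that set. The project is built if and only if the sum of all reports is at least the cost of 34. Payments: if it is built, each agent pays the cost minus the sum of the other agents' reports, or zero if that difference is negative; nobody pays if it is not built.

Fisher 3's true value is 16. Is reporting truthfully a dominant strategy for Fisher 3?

Yes

Check each profile of the others' reports and compare truth against every alternative report.
Others report (5, 14, 16): truth gives 16, best alternative gives 16.
Others report (5, 14, 21): truth gives 16, best alternative gives 16.
Others report (5, 16, 14): truth gives 16, best alternative gives 16.
Others report (5, 16, 16): truth gives 16, best alternative gives 16.
Others report (5, 16, 21): truth gives 16, best alternative gives 16.
Others report (5, 21, 14): truth gives 16, best alternative gives 16.
(Remaining 58 profiles checked similarly; truth is weakly best in each.)
In every case the truthful report is at least as good as any alternative, so it is a dominant strategy.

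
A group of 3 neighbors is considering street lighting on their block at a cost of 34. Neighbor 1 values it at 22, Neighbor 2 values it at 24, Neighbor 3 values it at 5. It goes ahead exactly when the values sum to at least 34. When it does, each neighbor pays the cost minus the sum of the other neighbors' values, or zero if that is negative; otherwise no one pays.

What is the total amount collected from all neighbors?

12

Total value 51 ≥ cost 34, so it is built.
Neighbor 1: others sum to 29; max(0, 34 - 29) = 5.
Neighbor 2: others sum to 27; max(0, 34 - 27) = 7.
Neighbor 3: others sum to 46; max(0, 34 - 46) = 0.
Total collected = 5 + 7 + 0 = 12.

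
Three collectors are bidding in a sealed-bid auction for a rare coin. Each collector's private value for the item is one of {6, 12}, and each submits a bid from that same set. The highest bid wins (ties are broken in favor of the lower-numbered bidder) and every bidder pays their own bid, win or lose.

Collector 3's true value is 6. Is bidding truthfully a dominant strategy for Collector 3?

Yes

Check each profile of the others' bids and compare truth against every alternative bid.
Others bid (6, 12): truth gives -6, best alternative gives -12.
Others bid (12, 6): truth gives -6, best alternative gives -12.
Others bid (12, 12): truth gives -6, best alternative gives -12.
Others bid (6, 6): truth gives -6, best alternative gives -6.
In every case the truthful bid is at least as good as any alternative, so it is a dominant strategy.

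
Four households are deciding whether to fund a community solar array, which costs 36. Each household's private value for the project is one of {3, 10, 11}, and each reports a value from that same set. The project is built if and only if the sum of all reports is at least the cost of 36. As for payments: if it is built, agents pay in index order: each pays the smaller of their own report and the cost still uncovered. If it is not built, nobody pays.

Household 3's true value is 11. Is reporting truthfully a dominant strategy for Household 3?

No

Consider the case where Household 1 reports 10, Household 2 reports 10 and Household 4 reports 10.
Truthful report 11: project built, pays 11, utility 11 - 11 = 0.
Report 10 instead: project built, pays 10, utility 11 - 10 = 1.
Since 1 > 0, reporting 10 is strictly better here, so truthful reporting is not dominant.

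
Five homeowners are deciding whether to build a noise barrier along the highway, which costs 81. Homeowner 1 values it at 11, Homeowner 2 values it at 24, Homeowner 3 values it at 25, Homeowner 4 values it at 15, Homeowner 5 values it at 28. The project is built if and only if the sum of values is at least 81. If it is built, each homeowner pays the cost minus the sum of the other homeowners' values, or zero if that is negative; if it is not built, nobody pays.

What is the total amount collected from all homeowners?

11

Total value 103 ≥ cost 81, so it is built.
Homeowner 1: others sum to 92; max(0, 81 - 92) = 0.
Homeowner 2: others sum to 79; max(0, 81 - 79) = 2.
Homeowner 3: others sum to 78; max(0, 81 - 78) = 3.
Homeowner 4: others sum to 88; max(0, 81 - 88) = 0.
Homeowner 5: others sum to 75; max(0, 81 - 75) = 6.
Total collected = 0 + 2 + 3 + 0 + 6 = 11.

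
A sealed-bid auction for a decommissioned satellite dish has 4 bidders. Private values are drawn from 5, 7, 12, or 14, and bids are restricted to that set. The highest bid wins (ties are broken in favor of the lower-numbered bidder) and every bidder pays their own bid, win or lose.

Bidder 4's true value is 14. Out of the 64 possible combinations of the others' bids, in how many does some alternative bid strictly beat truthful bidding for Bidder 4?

45

Others bid (5, 5, 5): truth gives 0; bid 7 gives 7 > 0. Violating.
Others bid (5, 5, 7): truth gives 0; bid 12 gives 2 > 0. Violating.
Others bid (5, 5, 14): truth gives -14; bid 5 gives -5 > -14. Violating.
Others bid (5, 7, 5): truth gives 0; bid 12 gives 2 > 0. Violating.
Others bid (5, 5, 12): truth gives 0; no alternative beats it.
Others bid (5, 7, 12): truth gives 0; no alternative beats it.
(Checking all 64 profiles: 45 have a profitable deviation, 19 do not.)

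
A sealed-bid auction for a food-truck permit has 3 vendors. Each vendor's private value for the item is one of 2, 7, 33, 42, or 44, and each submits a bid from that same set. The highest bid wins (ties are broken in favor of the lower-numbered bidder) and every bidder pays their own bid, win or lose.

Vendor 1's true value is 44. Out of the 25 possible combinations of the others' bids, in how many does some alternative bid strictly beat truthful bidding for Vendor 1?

16

Others bid (2, 2): truth gives 0; bid 2 gives 42 > 0. Violating.
Others bid (2, 7): truth gives 0; bid 7 gives 37 > 0. Violating.
Others bid (2, 33): truth gives 0; bid 33 gives 11 > 0. Violating.
Others bid (2, 42): truth gives 0; bid 42 gives 2 > 0. Violating.
Others bid (2, 44): truth gives 0; no alternative beats it.
Others bid (7, 44): truth gives 0; no alternative beats it.
(Checking all 25 profiles: 16 have a profitable deviation, 9 do not.)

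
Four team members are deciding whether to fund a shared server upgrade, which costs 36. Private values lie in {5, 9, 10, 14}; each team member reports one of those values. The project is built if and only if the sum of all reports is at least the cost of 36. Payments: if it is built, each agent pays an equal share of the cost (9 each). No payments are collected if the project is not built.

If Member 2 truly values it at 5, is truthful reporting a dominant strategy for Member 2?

Check each profile of the others' reports and compare truth against every alternative report.
Others report (5, 9, 14): truth gives 0, best alternative gives -4.
Others report (5, 10, 14): truth gives 0, best alternative gives -4.
Others report (5, 14, 9): truth gives 0, best alternative gives -4.
Others report (5, 14, 10): truth gives 0, best alternative gives -4.
Others report (9, 5, 14): truth gives 0, best alternative gives -4.
Others report (9, 9, 9): truth gives 0, best alternative gives -4.
(Remaining 58 profiles checked similarly; truth is weakly best in each.)
In every case the truthful report is at least as good as any alternative, so it is a dominant strategy.

Yes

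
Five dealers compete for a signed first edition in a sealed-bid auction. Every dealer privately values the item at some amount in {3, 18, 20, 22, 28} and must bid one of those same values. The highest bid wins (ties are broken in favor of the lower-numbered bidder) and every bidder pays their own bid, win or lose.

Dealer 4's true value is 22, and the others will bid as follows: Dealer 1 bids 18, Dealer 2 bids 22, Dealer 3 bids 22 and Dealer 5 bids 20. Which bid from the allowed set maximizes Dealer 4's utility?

3

Bid 3: loses but pays 3, utility -3.
Bid 18: loses but pays 18, utility -18.
Bid 20: loses but pays 20, utility -20.
Bid 22: loses but pays 22, utility -22.
Bid 28: wins, pays 28, utility 22 - 28 = -6.
The best choice is 3 with utility -3.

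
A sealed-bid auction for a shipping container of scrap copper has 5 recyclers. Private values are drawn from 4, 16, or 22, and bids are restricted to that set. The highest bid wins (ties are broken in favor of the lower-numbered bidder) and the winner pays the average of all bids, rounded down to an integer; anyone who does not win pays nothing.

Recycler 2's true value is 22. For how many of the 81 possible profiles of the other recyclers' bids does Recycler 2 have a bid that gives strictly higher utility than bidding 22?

Others bid (4, 4, 4, 4): truth gives 15; bid 16 gives 16 > 15. Violating.
Others bid (4, 4, 4, 16): truth gives 12; bid 16 gives 14 > 12. Violating.
Others bid (4, 4, 16, 4): truth gives 12; bid 16 gives 14 > 12. Violating.
Others bid (4, 4, 16, 16): truth gives 10; bid 16 gives 11 > 10. Violating.
Others bid (4, 4, 4, 22): truth gives 11; no alternative beats it.
Others bid (4, 4, 16, 22): truth gives 9; no alternative beats it.
(Checking all 81 profiles: 8 have a profitable deviation, 73 do not.)

8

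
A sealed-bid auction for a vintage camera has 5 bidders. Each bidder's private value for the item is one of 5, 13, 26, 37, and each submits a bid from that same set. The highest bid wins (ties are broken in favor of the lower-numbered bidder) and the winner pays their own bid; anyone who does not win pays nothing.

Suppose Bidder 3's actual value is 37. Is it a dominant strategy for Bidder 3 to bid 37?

Consider the case where Bidder 1 bids 5, Bidder 2 bids 5, Bidder 4 bids 5 and Bidder 5 bids 5.
Truthful bid 37: wins, pays 37, utility 37 - 37 = 0.
Bid 13 instead: wins, pays 13, utility 37 - 13 = 24.
Since 24 > 0, bidding 13 is strictly better here, so truthful bidding is not dominant.

No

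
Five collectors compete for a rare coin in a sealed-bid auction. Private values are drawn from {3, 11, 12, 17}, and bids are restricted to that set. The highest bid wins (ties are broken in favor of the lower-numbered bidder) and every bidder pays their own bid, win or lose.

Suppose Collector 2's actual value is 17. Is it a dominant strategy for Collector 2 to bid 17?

No

Consider the case where Collector 1 bids 3, Collector 3 bids 3, Collector 4 bids 3 and Collector 5 bids 3.
Truthful bid 17: wins, pays 17, utility 17 - 17 = 0.
Bid 11 instead: wins, pays 11, utility 17 - 11 = 6.
Since 6 > 0, bidding 11 is strictly better here, so truthful bidding is not dominant.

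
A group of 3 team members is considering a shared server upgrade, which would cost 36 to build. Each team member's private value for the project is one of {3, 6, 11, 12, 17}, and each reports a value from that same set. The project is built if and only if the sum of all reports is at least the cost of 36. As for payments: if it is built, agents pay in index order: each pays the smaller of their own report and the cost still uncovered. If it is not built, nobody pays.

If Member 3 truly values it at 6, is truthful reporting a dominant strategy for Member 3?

Check each profile of the others' reports and compare truth against every alternative report.
Others report (17, 17): truth gives 4, best alternative gives 4.
Others report (3, 3): truth gives 0, best alternative gives 0.
Others report (3, 6): truth gives 0, best alternative gives 0.
Others report (3, 11): truth gives 0, best alternative gives 0.
Others report (3, 12): truth gives 0, best alternative gives 0.
Others report (3, 17): truth gives 0, best alternative gives 0.
(Remaining 19 profiles checked similarly; truth is weakly best in each.)
In every case the truthful report is at least as good as any alternative, so it is a dominant strategy.

Yes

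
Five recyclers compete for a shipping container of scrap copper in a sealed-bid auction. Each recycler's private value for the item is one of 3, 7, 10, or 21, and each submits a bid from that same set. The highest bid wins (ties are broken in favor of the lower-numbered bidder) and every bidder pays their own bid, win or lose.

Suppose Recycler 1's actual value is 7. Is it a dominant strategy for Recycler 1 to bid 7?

Consider the case where Recycler 2 bids 3, Recycler 3 bids 3, Recycler 4 bids 3 and Recycler 5 bids 3.
Truthful bid 7: wins, pays 7, utility 7 - 7 = 0.
Bid 3 instead: wins, pays 3, utility 7 - 3 = 4.
Since 4 > 0, bidding 3 is strictly better here, so truthful bidding is not dominant.

No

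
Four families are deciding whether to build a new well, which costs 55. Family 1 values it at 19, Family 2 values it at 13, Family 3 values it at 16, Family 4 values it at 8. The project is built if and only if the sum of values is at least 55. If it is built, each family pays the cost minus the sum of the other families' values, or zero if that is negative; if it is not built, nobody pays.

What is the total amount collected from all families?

Total value 56 ≥ cost 55, so it is built.
Family 1: others sum to 37; max(0, 55 - 37) = 18.
Family 2: others sum to 43; max(0, 55 - 43) = 12.
Family 3: others sum to 40; max(0, 55 - 40) = 15.
Family 4: others sum to 48; max(0, 55 - 48) = 7.
Total collected = 18 + 12 + 15 + 7 = 52.

52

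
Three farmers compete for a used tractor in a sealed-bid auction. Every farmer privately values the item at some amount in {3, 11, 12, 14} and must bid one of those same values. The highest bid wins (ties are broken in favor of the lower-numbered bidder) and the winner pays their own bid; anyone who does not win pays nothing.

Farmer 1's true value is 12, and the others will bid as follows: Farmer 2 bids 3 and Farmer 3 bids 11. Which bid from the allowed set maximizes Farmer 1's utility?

Bid 3: loses, pays 0, utility 0.
Bid 11: wins, pays 11, utility 12 - 11 = 1.
Bid 12: wins, pays 12, utility 12 - 12 = 0.
Bid 14: wins, pays 14, utility 12 - 14 = -2.
The best choice is 11 with utility 1.

11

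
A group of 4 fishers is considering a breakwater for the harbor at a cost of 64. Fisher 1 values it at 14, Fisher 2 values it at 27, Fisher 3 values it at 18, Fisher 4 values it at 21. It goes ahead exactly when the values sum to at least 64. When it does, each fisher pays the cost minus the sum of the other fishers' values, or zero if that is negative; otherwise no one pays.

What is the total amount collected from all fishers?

Total value 80 ≥ cost 64, so it is built.
Fisher 1: others sum to 66; max(0, 64 - 66) = 0.
Fisher 2: others sum to 53; max(0, 64 - 53) = 11.
Fisher 3: others sum to 62; max(0, 64 - 62) = 2.
Fisher 4: others sum to 59; max(0, 64 - 59) = 5.
Total collected = 0 + 11 + 2 + 5 = 18.

18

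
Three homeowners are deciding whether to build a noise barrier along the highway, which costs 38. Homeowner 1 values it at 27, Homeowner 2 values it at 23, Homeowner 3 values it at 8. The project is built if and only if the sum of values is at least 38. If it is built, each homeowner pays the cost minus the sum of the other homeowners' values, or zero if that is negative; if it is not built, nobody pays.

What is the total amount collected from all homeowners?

10

Total value 58 ≥ cost 38, so it is built.
Homeowner 1: others sum to 31; max(0, 38 - 31) = 7.
Homeowner 2: others sum to 35; max(0, 38 - 35) = 3.
Homeowner 3: others sum to 50; max(0, 38 - 50) = 0.
Total collected = 7 + 3 + 0 = 10.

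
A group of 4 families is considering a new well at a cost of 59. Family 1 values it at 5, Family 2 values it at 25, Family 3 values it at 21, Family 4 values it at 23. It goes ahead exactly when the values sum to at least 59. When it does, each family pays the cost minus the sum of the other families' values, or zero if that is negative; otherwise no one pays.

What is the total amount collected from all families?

Total value 74 ≥ cost 59, so it is built.
Family 1: others sum to 69; max(0, 59 - 69) = 0.
Family 2: others sum to 49; max(0, 59 - 49) = 10.
Family 3: others sum to 53; max(0, 59 - 53) = 6.
Family 4: others sum to 51; max(0, 59 - 51) = 8.
Total collected = 0 + 10 + 6 + 8 = 24.

24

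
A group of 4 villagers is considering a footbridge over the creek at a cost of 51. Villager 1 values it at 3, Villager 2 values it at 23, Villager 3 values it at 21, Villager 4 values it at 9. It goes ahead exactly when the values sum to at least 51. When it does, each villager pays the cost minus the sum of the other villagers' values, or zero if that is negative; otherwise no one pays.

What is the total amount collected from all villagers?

Total value 56 ≥ cost 51, so it is built.
Villager 1: others sum to 53; max(0, 51 - 53) = 0.
Villager 2: others sum to 33; max(0, 51 - 33) = 18.
Villager 3: others sum to 35; max(0, 51 - 35) = 16.
Villager 4: others sum to 47; max(0, 51 - 47) = 4.
Total collected = 0 + 18 + 16 + 4 = 38.

38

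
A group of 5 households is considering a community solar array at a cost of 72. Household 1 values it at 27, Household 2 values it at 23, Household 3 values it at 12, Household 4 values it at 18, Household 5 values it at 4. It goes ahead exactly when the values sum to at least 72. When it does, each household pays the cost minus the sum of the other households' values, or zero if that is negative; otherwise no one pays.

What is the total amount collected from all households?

Total value 84 ≥ cost 72, so it is built.
Household 1: others sum to 57; max(0, 72 - 57) = 15.
Household 2: others sum to 61; max(0, 72 - 61) = 11.
Household 3: others sum to 72; max(0, 72 - 72) = 0.
Household 4: others sum to 66; max(0, 72 - 66) = 6.
Household 5: others sum to 80; max(0, 72 - 80) = 0.
Total collected = 15 + 11 + 0 + 6 + 0 = 32.

32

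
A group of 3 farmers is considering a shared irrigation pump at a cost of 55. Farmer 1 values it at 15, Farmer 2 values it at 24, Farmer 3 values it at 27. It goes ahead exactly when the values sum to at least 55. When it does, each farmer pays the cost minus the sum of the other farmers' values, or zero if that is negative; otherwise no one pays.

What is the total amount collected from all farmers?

Total value 66 ≥ cost 55, so it is built.
Farmer 1: others sum to 51; max(0, 55 - 51) = 4.
Farmer 2: others sum to 42; max(0, 55 - 42) = 13.
Farmer 3: others sum to 39; max(0, 55 - 39) = 16.
Total collected = 4 + 13 + 16 = 33.

33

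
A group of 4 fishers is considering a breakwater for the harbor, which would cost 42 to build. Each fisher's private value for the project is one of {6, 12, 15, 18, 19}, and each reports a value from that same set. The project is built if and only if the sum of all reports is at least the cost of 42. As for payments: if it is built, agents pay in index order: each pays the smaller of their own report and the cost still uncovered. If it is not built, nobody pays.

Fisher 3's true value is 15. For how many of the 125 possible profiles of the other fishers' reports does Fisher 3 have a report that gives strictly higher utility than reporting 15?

Others report (6, 6, 18): truth gives 0; report 12 gives 3 > 0. Violating.
Others report (6, 6, 19): truth gives 0; report 12 gives 3 > 0. Violating.
Others report (6, 12, 12): truth gives 0; report 12 gives 3 > 0. Violating.
Others report (6, 12, 15): truth gives 0; report 12 gives 3 > 0. Violating.
Others report (6, 6, 6): truth gives 0; no alternative beats it.
Others report (6, 6, 12): truth gives 0; no alternative beats it.
(Checking all 125 profiles: 98 have a profitable deviation, 27 do not.)

98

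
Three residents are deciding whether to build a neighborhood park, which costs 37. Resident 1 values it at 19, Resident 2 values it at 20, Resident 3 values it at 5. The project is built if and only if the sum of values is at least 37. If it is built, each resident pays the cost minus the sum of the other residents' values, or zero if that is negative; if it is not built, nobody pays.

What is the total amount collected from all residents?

Total value 44 ≥ cost 37, so it is built.
Resident 1: others sum to 25; max(0, 37 - 25) = 12.
Resident 2: others sum to 24; max(0, 37 - 24) = 13.
Resident 3: others sum to 39; max(0, 37 - 39) = 0.
Total collected = 12 + 13 + 0 = 25.

25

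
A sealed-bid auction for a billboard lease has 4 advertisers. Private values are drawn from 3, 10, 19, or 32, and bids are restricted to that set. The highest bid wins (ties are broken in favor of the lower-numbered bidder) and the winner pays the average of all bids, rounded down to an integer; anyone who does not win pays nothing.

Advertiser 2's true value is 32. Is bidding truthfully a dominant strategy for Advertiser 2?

No

Consider the case where Advertiser 1 bids 3, Advertiser 3 bids 3 and Advertiser 4 bids 3.
Truthful bid 32: wins, pays 10, utility 32 - 10 = 22.
Bid 10 instead: wins, pays 4, utility 32 - 4 = 28.
Since 28 > 22, bidding 10 is strictly better here, so truthful bidding is not dominant.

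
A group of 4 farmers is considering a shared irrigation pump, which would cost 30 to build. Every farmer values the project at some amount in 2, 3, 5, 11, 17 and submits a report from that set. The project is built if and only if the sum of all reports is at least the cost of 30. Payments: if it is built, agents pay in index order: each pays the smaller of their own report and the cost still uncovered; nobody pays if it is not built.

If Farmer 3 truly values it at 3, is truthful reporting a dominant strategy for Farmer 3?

Consider the case where Farmer 1 reports 2, Farmer 2 reports 11 and Farmer 4 reports 17.
Truthful report 3: project built, pays 3, utility 3 - 3 = 0.
Report 2 instead: project built, pays 2, utility 3 - 2 = 1.
Since 1 > 0, reporting 2 is strictly better here, so truthful reporting is not dominant.

No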